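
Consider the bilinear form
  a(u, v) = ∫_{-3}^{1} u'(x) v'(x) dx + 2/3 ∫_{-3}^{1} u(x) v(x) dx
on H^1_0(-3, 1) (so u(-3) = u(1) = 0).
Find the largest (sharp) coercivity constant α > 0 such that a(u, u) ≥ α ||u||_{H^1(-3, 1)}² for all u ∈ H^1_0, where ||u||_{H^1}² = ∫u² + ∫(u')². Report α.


α = (π^2 + 32/3)/(π^2 + 16)

Coercivity of a(·,·) on H^1_0(-3, 1) means a(u, u) ≥ α ||u||_{H^1}² for every u ∈ H^1_0.
The interval has length L = 4, and Poincaré/coercivity depend only on L. Here a(u, u) = ∫(u')² + (2/3)·∫u².
Here 0 < c = 2/3 < 1. The condition a(u,u) ≥ α||u||_{H^1}² reads (1−α)∫(u')² ≥ (α−c)∫u². Any admissible α is ≤ 1 (rapidly oscillating u have ∫u²/∫(u')² → 0), and α = 1 would force 0 ≥ (1−c)∫u², impossible since c < 1; so 1−α > 0. By the sharp Poincaré inequality on H^1_0 of an interval of length L, ∫(u')² ≥ (π/L)²∫u² with equality for the first sine mode sin(π(x−x₀)/L) (x₀ the left endpoint), so the inequality holds for all u iff (1−α)(π/L)² ≥ α − c, i.e. α ≤ ((π/L)² + c)/((π/L)² + 1) = (1 + c(L/π)²)/(1 + (L/π)²). With (π/L)² = π^2/16 and c = 2/3, the largest admissible constant is α = ((π/L)² + c)/((π/L)² + 1).
Simplifying, α = (π^2 + 32/3)/(π^2 + 16).


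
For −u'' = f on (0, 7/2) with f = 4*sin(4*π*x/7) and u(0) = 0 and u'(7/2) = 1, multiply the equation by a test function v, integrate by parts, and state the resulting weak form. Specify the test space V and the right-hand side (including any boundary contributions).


V = {v ∈ H^1(0, 7/2) : v(0) = 0} (test functions vanish at x = 0 where u is specified); weak form: ∫_0^7/2 u'v' dx = ∫_0^7/2 (4*sin(4*π*x/7)) v dx + v(7/2) for all v ∈ V.

Multiply both sides by a test function v and integrate from 0 to 7/2:
  ∫_0^7/2 −u''(x) v(x) dx = ∫_0^7/2 f(x) v(x) dx.
Integrate the LHS by parts once:
  ∫_0^7/2 −u'' v dx = −[u'(x) v(x)]_0^7/2 + ∫_0^7/2 u'(x) v'(x) dx.
Thus ∫_0^7/2 u'(x) v'(x) dx = ∫_0^7/2 f(x) v(x) dx + [u'(x) v(x)]_0^7/2.
Choose V so that boundary terms are either known or forced to vanish.
Mixed BC: u(0) = 0 (Dirichlet) and u'(7/2) = 1 (Neumann). Define V = {v ∈ H^1(0, 7/2) : v(0) = 0}. Then [u' v]_0^7/2 = u'(7/2)·v(7/2) − u'(0)·0 = v(7/2).
Weak formulation: find u (satisfying any essential BC) such that ∫_0^7/2 u'(x) v'(x) dx = ∫_0^7/2 f v dx + v(7/2) for all v ∈ V (Dirichlet at 0 absorbed into V; Neumann datum at x = 7/2 contributes the boundary term).
Substituting f(x) = 4*sin(4*π*x/7), the right-hand side is ∫_0^7/2 (4*sin(4*π*x/7)) v dx + v(7/2).


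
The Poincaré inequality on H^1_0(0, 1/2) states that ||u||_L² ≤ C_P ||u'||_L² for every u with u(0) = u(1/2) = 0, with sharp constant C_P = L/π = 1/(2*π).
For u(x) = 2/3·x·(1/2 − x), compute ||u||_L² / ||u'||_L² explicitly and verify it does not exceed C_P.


||u||_L² / ||u'||_L² = sqrt(10)/20 < C_P = 1/(2*π).

u(x) = 2/3·x·(1/2 − x), so u'(x) = 1/3 - 4*x/3.
u(x) = 2/3·x·(1/2 − x) vanishes at x = 0 and x = 1/2, so u ∈ H^1_0(0, 1/2). Differentiate via the product rule and integrate the resulting polynomials term by term.
  ∫_0^1/2 u² dx = ∫_0^1/2 (4*x^4/9 - 4*x^3/9 + x^2/9) dx. Term by term:
    ∫_0^1/2 4*x^4/9 dx = 1/360;  ∫_0^1/2 -4*x^3/9 dx = -1/144;  ∫_0^1/2 x^2/9 dx = 1/216.
  Sum: 1/360 − 1/144 + 1/216 = 1/2160.
  ∫_0^1/2 (u')² dx = ∫_0^1/2 (16*x^2/9 - 8*x/9 + 1/9) dx. Term by term:
    ∫_0^1/2 16*x^2/9 dx = 2/27;  ∫_0^1/2 -8*x/9 dx = -1/9;  ∫_0^1/2 1/9 dx = 1/18.
  Sum: 2/27 − 1/9 + 1/18 = 1/54.
∫_0^1/2 u² dx = 1/2160, so ||u||_L² = sqrt(15)/180.
∫_0^1/2 (u')² dx = 1/54, so ||u'||_L² = sqrt(6)/18.
Ratio ||u||_L² / ||u'||_L² = sqrt(10)/20.
Sharp Poincaré constant on H^1_0(0, 1/2) is C_P = L/π = 1/(2*π), achieved by sin(2*π·x).
A polynomial bump cannot attain the sharp Poincaré constant (only the first sine eigenfunction does), so the ratio is strictly less than C_P, consistent with ||u||_L² ≤ C_P ||u'||_L².


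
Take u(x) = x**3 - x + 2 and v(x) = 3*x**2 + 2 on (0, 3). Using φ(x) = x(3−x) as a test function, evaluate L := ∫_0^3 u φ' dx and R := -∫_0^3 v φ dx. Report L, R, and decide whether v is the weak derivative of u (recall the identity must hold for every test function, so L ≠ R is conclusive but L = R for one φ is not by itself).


LHS = -639/20, RHS = -909/20. No, v is not the weak derivative of u.

u(x) = x**3 - x + 2, classical derivative u'(x) = 3*x**2 - 1.
φ(x) = x(3−x), so φ'(x) = 3 - 2*x.
Note φ(0) = φ(3) = 0, so the boundary term u·φ vanishes.
LHS = ∫_0^3 u(x) φ'(x) dx = ∫_0^3 (-2*x^4 + 3*x^3 + 2*x^2 - 7*x + 6) dx. Term by term:
  ∫_0^3 -2*x^4 dx = -486/5;  ∫_0^3 3*x^3 dx = 243/4;  ∫_0^3 2*x^2 dx = 18;
  ∫_0^3 -7*x dx = -63/2;  ∫_0^3 6 dx = 18.
Sum: -486/5 + 243/4 + 18 − 63/2 + 18 = -639/20.
So LHS = -639/20.
∫_0^3 v(x) φ(x) dx = ∫_0^3 (-3*x^4 + 9*x^3 - 2*x^2 + 6*x) dx. Term by term:
  ∫_0^3 -3*x^4 dx = -729/5;  ∫_0^3 9*x^3 dx = 729/4;  ∫_0^3 -2*x^2 dx = -18;
  ∫_0^3 6*x dx = 27.
Sum: -729/5 + 729/4 − 18 + 27 = 909/20.
So RHS = -∫_0^3 v(x) φ(x) dx = -909/20.
LHS − RHS = 27/2 ≠ 0, so the identity fails.
(For a valid weak derivative the identity must hold for EVERY test function, in particular this one. The failure shows v is NOT the weak derivative of u.)
Correct weak derivative would be u'(x) = 3*x**2 - 1.


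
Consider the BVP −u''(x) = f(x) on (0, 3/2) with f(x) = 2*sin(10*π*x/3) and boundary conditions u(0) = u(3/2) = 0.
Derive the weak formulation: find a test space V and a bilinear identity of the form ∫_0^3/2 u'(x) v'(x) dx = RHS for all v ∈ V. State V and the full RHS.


V = H^1_0(0, 3/2) (so v(0) = v(3/2) = 0); weak form: ∫_0^3/2 u'v' dx = ∫_0^3/2 (2*sin(10*π*x/3)) v dx for all v ∈ V.

Multiply both sides by a test function v and integrate from 0 to 3/2:
  ∫_0^3/2 −u''(x) v(x) dx = ∫_0^3/2 f(x) v(x) dx.
Integrate the LHS by parts once:
  ∫_0^3/2 −u'' v dx = −[u'(x) v(x)]_0^3/2 + ∫_0^3/2 u'(x) v'(x) dx.
Thus ∫_0^3/2 u'(x) v'(x) dx = ∫_0^3/2 f(x) v(x) dx + [u'(x) v(x)]_0^3/2.
Choose V so that boundary terms are either known or forced to vanish.
u is Dirichlet: u(0) = u(3/2) = 0. Let V = H^1_0(0, 3/2); then v(0) = v(3/2) = 0, and [u' v]_0^3/2 = 0.
Weak formulation: find u (satisfying any essential BC) such that ∫_0^3/2 u'(x) v'(x) dx = ∫_0^3/2 f v dx for all v ∈ V.
Substituting f(x) = 2*sin(10*π*x/3), the right-hand side is ∫_0^3/2 (2*sin(10*π*x/3)) v dx.


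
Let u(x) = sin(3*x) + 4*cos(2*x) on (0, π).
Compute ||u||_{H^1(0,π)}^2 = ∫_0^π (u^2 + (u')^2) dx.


||u||_{H^1(0,π)}^2 = 48 + 45*π

u'(x) = -8*sin(2*x) + 3*cos(3*x).
Expand u² and (u')² and integrate term by term on (0, π), using: for integers n ≥ 1, ∫_0^π sin²(nx) dx = ∫_0^π cos²(nx) dx = π/2; for n ≠ n', ∫_0^π sin(nx)sin(n'x) dx = ∫_0^π cos(nx)cos(n'x) dx = 0; and by product-to-sum, ∫_0^π sin(nx)cos(n'x) dx = ½∫_0^π [sin((n+n')x) + sin((n−n')x)] dx, which is 0 when n+n' is even and 2n/(n²−n'²) when n+n' is odd (it need not vanish on (0, π)).
  u² squared terms: (4)²·∫cos(2x)² dx = 16·π/2 = 8*π;  (1)²·∫sin(3x)² dx = 1·π/2 = π/2.
  u² cross terms: 2·(4)·(1)·∫cos(2x)·sin(3x) dx = 8·(6/5) = 48/5.
  So ∫_0^π u² dx = 8*π + π/2 + 48/5 = 48/5 + 17*π/2.
  (u')² squared terms: (-8)²·∫sin(2x)² dx = 64·π/2 = 32*π;  (3)²·∫cos(3x)² dx = 9·π/2 = 9*π/2.
  (u')² cross terms: 2·(-8)·(3)·∫sin(2x)·cos(3x) dx = -48·(-4/5) = 192/5.
  So ∫_0^π (u')² dx = 32*π + 9*π/2 + 192/5 = 192/5 + 73*π/2.
||u||_{H^1}^2 = (48/5 + 17*π/2) + (192/5 + 73*π/2) = 48 + 45*π.


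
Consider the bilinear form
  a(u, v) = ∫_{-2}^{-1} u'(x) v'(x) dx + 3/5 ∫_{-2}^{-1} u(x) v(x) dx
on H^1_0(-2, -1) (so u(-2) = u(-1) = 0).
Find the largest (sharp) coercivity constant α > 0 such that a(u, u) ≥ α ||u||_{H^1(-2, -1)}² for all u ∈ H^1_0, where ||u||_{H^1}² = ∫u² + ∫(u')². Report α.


α = (3/5 + π^2)/(1 + π^2)

Coercivity of a(·,·) on H^1_0(-2, -1) means a(u, u) ≥ α ||u||_{H^1}² for every u ∈ H^1_0.
The interval has length L = 1, and Poincaré/coercivity depend only on L. Here a(u, u) = ∫(u')² + (3/5)·∫u².
Here 0 < c = 3/5 < 1. The condition a(u,u) ≥ α||u||_{H^1}² reads (1−α)∫(u')² ≥ (α−c)∫u². Any admissible α is ≤ 1 (rapidly oscillating u have ∫u²/∫(u')² → 0), and α = 1 would force 0 ≥ (1−c)∫u², impossible since c < 1; so 1−α > 0. By the sharp Poincaré inequality on H^1_0 of an interval of length L, ∫(u')² ≥ (π/L)²∫u² with equality for the first sine mode sin(π(x−x₀)/L) (x₀ the left endpoint), so the inequality holds for all u iff (1−α)(π/L)² ≥ α − c, i.e. α ≤ ((π/L)² + c)/((π/L)² + 1) = (1 + c(L/π)²)/(1 + (L/π)²). With (π/L)² = π^2 and c = 3/5, the largest admissible constant is α = ((π/L)² + c)/((π/L)² + 1).
Simplifying, α = (3/5 + π^2)/(1 + π^2).


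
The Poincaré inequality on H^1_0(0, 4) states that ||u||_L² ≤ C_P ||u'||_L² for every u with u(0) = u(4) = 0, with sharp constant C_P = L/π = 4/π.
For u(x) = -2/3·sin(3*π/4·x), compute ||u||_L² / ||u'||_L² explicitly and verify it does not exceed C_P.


||u||_L² / ||u'||_L² = 4/(3*π) < C_P = 4/π.

u(x) = -2/3·sin(3*π/4·x), so u'(x) = -π*cos(3*π*x/4)/2.
Writing u(x) = A·sin(kπx/L) with A = -2/3 and k = 3, use ∫_0^L sin²(kπx/L) dx = L/2 and ∫_0^L cos²(kπx/L) dx = L/2.
u² = 4/9·sin²(3*π/4·x) and (u')² = π^2/4·cos²(3*π/4·x), and each of sin², cos² integrates to L/2 = 2 over (0, 4).
∫_0^4 u² dx = 8/9, so ||u||_L² = 2*sqrt(2)/3.
∫_0^4 (u')² dx = π^2/2, so ||u'||_L² = sqrt(2)*π/2.
Ratio ||u||_L² / ||u'||_L² = 4/(3*π).
Sharp Poincaré constant on H^1_0(0, 4) is C_P = L/π = 4/π, achieved by sin(π/4·x).
This is the k = 3 harmonic; the ratio L/(kπ) is strictly less than C_P = L/π, consistent with the sharp inequality ||u||_L² ≤ C_P ||u'||_L².


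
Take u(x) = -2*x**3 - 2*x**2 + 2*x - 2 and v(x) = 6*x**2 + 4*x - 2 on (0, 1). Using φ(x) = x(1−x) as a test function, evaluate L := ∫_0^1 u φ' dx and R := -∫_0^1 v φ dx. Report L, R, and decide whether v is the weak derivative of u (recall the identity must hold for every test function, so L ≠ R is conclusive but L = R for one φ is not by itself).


LHS = 3/10, RHS = -3/10. No, v is not the weak derivative of u.

u(x) = -2*x**3 - 2*x**2 + 2*x - 2, classical derivative u'(x) = -6*x**2 - 4*x + 2.
φ(x) = x(1−x), so φ'(x) = 1 - 2*x.
Note φ(0) = φ(1) = 0, so the boundary term u·φ vanishes.
LHS = ∫_0^1 u(x) φ'(x) dx = ∫_0^1 (4*x^4 + 2*x^3 - 6*x^2 + 6*x - 2) dx. Term by term:
  ∫_0^1 4*x^4 dx = 4/5;  ∫_0^1 2*x^3 dx = 1/2;  ∫_0^1 -6*x^2 dx = -2;
  ∫_0^1 6*x dx = 3;  ∫_0^1 -2 dx = -2.
Sum: 4/5 + 1/2 − 2 + 3 − 2 = 3/10.
So LHS = 3/10.
∫_0^1 v(x) φ(x) dx = ∫_0^1 (-6*x^4 + 2*x^3 + 6*x^2 - 2*x) dx. Term by term:
  ∫_0^1 -6*x^4 dx = -6/5;  ∫_0^1 2*x^3 dx = 1/2;  ∫_0^1 6*x^2 dx = 2;
  ∫_0^1 -2*x dx = -1.
Sum: -6/5 + 1/2 + 2 − 1 = 3/10.
So RHS = -∫_0^1 v(x) φ(x) dx = -3/10.
LHS − RHS = 3/5 ≠ 0, so the identity fails.
(For a valid weak derivative the identity must hold for EVERY test function, in particular this one. The failure shows v is NOT the weak derivative of u.)
Correct weak derivative would be u'(x) = -6*x**2 - 4*x + 2.


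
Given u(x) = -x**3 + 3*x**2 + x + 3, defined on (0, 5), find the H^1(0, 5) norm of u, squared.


||u||_{H^1}^2 = 46775/21

The H^1 norm (squared) on an interval (0, L) is
  ||u||_{H^1}^2 = ∫_0^L u(x)^2 dx + ∫_0^L u'(x)^2 dx.
Compute u'(x) = -3*x**2 + 6*x + 1.
Then u(x)^2 = x**6 - 6*x**5 + 7*x**4 + 19*x**2 + 6*x + 9 and u'(x)^2 = 9*x**4 - 36*x**3 + 30*x**2 + 12*x + 1.
Integrate each monomial from 0 to 5 using ∫_0^5 c·x^n dx = c·5^(n+1)/(n+1):
  ∫_0^5 u(x)^2 dx = ∫_0^5 (x^6 - 6*x^5 + 7*x^4 + 19*x^2 + 6*x + 9) dx. Term by term:
    ∫_0^5 x^6 dx = 78125/7;  ∫_0^5 -6*x^5 dx = -15625;  ∫_0^5 7*x^4 dx = 4375;
    ∫_0^5 19*x^2 dx = 2375/3;  ∫_0^5 6*x dx = 75;  ∫_0^5 9 dx = 45.
  Sum: 78125/7 − 15625 + 4375 + 2375/3 + 75 + 45 = 17270/21.
  ∫_0^5 u'(x)^2 dx = ∫_0^5 (9*x^4 - 36*x^3 + 30*x^2 + 12*x + 1) dx. Term by term:
    ∫_0^5 9*x^4 dx = 5625;  ∫_0^5 -36*x^3 dx = -5625;  ∫_0^5 30*x^2 dx = 1250;
    ∫_0^5 12*x dx = 150;  ∫_0^5 1 dx = 5.
  Sum: 5625 − 5625 + 1250 + 150 + 5 = 1405.
Adding: ||u||_{H^1}^2 = 17270/21 + 1405 = 46775/21.


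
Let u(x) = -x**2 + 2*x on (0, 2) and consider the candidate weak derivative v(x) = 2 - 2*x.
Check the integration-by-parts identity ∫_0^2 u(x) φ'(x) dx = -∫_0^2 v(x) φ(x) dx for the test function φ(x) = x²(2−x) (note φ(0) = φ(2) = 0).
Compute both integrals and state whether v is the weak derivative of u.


LHS = 8/15, RHS = 8/15. Yes, v = u' weakly.

u(x) = -x**2 + 2*x, classical derivative u'(x) = 2 - 2*x.
φ(x) = x²(2−x), so φ'(x) = x*(4 - 3*x).
Note φ(0) = φ(2) = 0, so the boundary term u·φ vanishes.
LHS = ∫_0^2 u(x) φ'(x) dx = ∫_0^2 (3*x^4 - 10*x^3 + 8*x^2) dx. Term by term:
  ∫_0^2 3*x^4 dx = 96/5;  ∫_0^2 -10*x^3 dx = -40;  ∫_0^2 8*x^2 dx = 64/3.
Sum: 96/5 − 40 + 64/3 = 8/15.
So LHS = 8/15.
∫_0^2 v(x) φ(x) dx = ∫_0^2 (2*x^4 - 6*x^3 + 4*x^2) dx. Term by term:
  ∫_0^2 2*x^4 dx = 64/5;  ∫_0^2 -6*x^3 dx = -24;  ∫_0^2 4*x^2 dx = 32/3.
Sum: 64/5 − 24 + 32/3 = -8/15.
So RHS = -∫_0^2 v(x) φ(x) dx = 8/15.
LHS = RHS, so the identity holds for this test φ.
Moreover u is smooth here and v(x) = u'(x) = 2 - 2*x pointwise, so the identity holds for every test function. Hence v is the weak derivative of u.


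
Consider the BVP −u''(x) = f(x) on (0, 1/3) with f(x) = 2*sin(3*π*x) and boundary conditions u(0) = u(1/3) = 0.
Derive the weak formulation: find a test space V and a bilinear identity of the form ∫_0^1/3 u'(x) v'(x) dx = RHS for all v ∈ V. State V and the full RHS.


V = H^1_0(0, 1/3) (so v(0) = v(1/3) = 0); weak form: ∫_0^1/3 u'v' dx = ∫_0^1/3 (2*sin(3*π*x)) v dx for all v ∈ V.

Multiply both sides by a test function v and integrate from 0 to 1/3:
  ∫_0^1/3 −u''(x) v(x) dx = ∫_0^1/3 f(x) v(x) dx.
Integrate the LHS by parts once:
  ∫_0^1/3 −u'' v dx = −[u'(x) v(x)]_0^1/3 + ∫_0^1/3 u'(x) v'(x) dx.
Thus ∫_0^1/3 u'(x) v'(x) dx = ∫_0^1/3 f(x) v(x) dx + [u'(x) v(x)]_0^1/3.
Choose V so that boundary terms are either known or forced to vanish.
u is Dirichlet: u(0) = u(1/3) = 0. Let V = H^1_0(0, 1/3); then v(0) = v(1/3) = 0, and [u' v]_0^1/3 = 0.
Weak formulation: find u (satisfying any essential BC) such that ∫_0^1/3 u'(x) v'(x) dx = ∫_0^1/3 f v dx for all v ∈ V.
Substituting f(x) = 2*sin(3*π*x), the right-hand side is ∫_0^1/3 (2*sin(3*π*x)) v dx.


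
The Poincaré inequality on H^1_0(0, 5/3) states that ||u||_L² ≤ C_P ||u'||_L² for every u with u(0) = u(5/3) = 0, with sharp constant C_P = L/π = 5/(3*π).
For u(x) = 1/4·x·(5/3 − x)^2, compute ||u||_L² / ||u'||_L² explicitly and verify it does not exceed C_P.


||u||_L² / ||u'||_L² = 5*sqrt(14)/42 < C_P = 5/(3*π).

u(x) = 1/4·x·(5/3 − x)^2, so u'(x) = (3*x - 5)*(9*x - 5)/36.
u(x) = 1/4·x·(5/3 − x)^2 vanishes at x = 0 and x = 5/3, so u ∈ H^1_0(0, 5/3). Differentiate via the product rule and integrate the resulting polynomials term by term.
  ∫_0^5/3 u² dx = ∫_0^5/3 (x^6/16 - 5*x^5/12 + 25*x^4/24 - 125*x^3/108 + 625*x^2/1296) dx. Term by term:
    ∫_0^5/3 x^6/16 dx = 78125/244944;  ∫_0^5/3 -5*x^5/12 dx = -78125/52488;  ∫_0^5/3 25*x^4/24 dx = 15625/5832;
    ∫_0^5/3 -125*x^3/108 dx = -78125/34992;  ∫_0^5/3 625*x^2/1296 dx = 78125/104976.
  Sum: 78125/244944 − 78125/52488 + 15625/5832 − 78125/34992 + 78125/104976 = 15625/734832.
  ∫_0^5/3 (u')² dx = ∫_0^5/3 (9*x^4/16 - 5*x^3/2 + 275*x^2/72 - 125*x/54 + 625/1296) dx. Term by term:
    ∫_0^5/3 9*x^4/16 dx = 625/432;  ∫_0^5/3 -5*x^3/2 dx = -3125/648;  ∫_0^5/3 275*x^2/72 dx = 34375/5832;
    ∫_0^5/3 -125*x/54 dx = -3125/972;  ∫_0^5/3 625/1296 dx = 3125/3888.
  Sum: 625/432 − 3125/648 + 34375/5832 − 3125/972 + 3125/3888 = 625/5832.
∫_0^5/3 u² dx = 15625/734832, so ||u||_L² = 125*sqrt(7)/2268.
∫_0^5/3 (u')² dx = 625/5832, so ||u'||_L² = 25*sqrt(2)/108.
Ratio ||u||_L² / ||u'||_L² = 5*sqrt(14)/42.
Sharp Poincaré constant on H^1_0(0, 5/3) is C_P = L/π = 5/(3*π), achieved by sin(3*π/5·x).
A polynomial bump cannot attain the sharp Poincaré constant (only the first sine eigenfunction does), so the ratio is strictly less than C_P, consistent with ||u||_L² ≤ C_P ||u'||_L².


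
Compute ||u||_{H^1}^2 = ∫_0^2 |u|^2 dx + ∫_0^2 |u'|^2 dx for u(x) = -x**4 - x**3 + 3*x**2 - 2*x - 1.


||u||_{H^1}^2 = 118366/315

The H^1 norm (squared) on an interval (0, L) is
  ||u||_{H^1}^2 = ∫_0^L u(x)^2 dx + ∫_0^L u'(x)^2 dx.
Compute u'(x) = -4*x**3 - 3*x**2 + 6*x - 2.
Then u(x)^2 = x**8 + 2*x**7 - 5*x**6 - 2*x**5 + 15*x**4 - 10*x**3 - 2*x**2 + 4*x + 1 and u'(x)^2 = 16*x**6 + 24*x**5 - 39*x**4 - 20*x**3 + 48*x**2 - 24*x + 4.
Integrate each monomial from 0 to 2 using ∫_0^2 c·x^n dx = c·2^(n+1)/(n+1):
  ∫_0^2 u(x)^2 dx = ∫_0^2 (x^8 + 2*x^7 - 5*x^6 - 2*x^5 + 15*x^4 - 10*x^3 - 2*x^2 + 4*x + 1) dx. Term by term:
    ∫_0^2 x^8 dx = 512/9;  ∫_0^2 2*x^7 dx = 64;  ∫_0^2 -5*x^6 dx = -640/7;
    ∫_0^2 -2*x^5 dx = -64/3;  ∫_0^2 15*x^4 dx = 96;  ∫_0^2 -10*x^3 dx = -40;
    ∫_0^2 -2*x^2 dx = -16/3;  ∫_0^2 4*x dx = 8;  ∫_0^2 1 dx = 2.
  Sum: 512/9 + 64 − 640/7 − 64/3 + 96 − 40 − 16/3 + 8 + 2 = 4334/63.
  ∫_0^2 u'(x)^2 dx = ∫_0^2 (16*x^6 + 24*x^5 - 39*x^4 - 20*x^3 + 48*x^2 - 24*x + 4) dx. Term by term:
    ∫_0^2 16*x^6 dx = 2048/7;  ∫_0^2 24*x^5 dx = 256;  ∫_0^2 -39*x^4 dx = -1248/5;
    ∫_0^2 -20*x^3 dx = -80;  ∫_0^2 48*x^2 dx = 128;  ∫_0^2 -24*x dx = -48;
    ∫_0^2 4 dx = 8.
  Sum: 2048/7 + 256 − 1248/5 − 80 + 128 − 48 + 8 = 10744/35.
Adding: ||u||_{H^1}^2 = 4334/63 + 10744/35 = 118366/315.


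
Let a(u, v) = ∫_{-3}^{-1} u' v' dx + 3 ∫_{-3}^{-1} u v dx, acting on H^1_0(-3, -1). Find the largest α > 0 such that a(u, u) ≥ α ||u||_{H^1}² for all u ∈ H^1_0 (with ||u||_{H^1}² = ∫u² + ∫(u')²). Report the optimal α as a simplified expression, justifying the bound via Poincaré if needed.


α = 1

Coercivity of a(·,·) on H^1_0(-3, -1) means a(u, u) ≥ α ||u||_{H^1}² for every u ∈ H^1_0.
The interval has length L = 2, and Poincaré/coercivity depend only on L. Here a(u, u) = ∫(u')² + (3)·∫u².
Here c = 3 ≥ 1, so a(u,u) = ∫(u')² + c∫u² ≥ ∫(u')² + ∫u² = ||u||_{H^1}², i.e. α = 1 works. No larger α is possible: a(u,u) ≥ α||u||_{H^1}² means (1−α)∫(u')² ≥ (α−c)∫u², and for the modes u_n = sin(nπ(x−x₀)/L) (x₀ the left endpoint) one has ∫u_n²/∫(u_n')² = (L/(nπ))² → 0, so a(u_n,u_n)/||u_n||_{H^1}² → 1. Hence the optimal constant is α = 1.
Therefore α = 1.


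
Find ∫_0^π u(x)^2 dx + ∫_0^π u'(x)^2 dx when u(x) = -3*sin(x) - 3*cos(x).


||u||_{H^1(0,π)}^2 = 18*π

u'(x) = 3*sin(x) - 3*cos(x).
Expand u² and (u')² and integrate term by term on (0, π), using: for integers n ≥ 1, ∫_0^π sin²(nx) dx = ∫_0^π cos²(nx) dx = π/2; for n ≠ n', ∫_0^π sin(nx)sin(n'x) dx = ∫_0^π cos(nx)cos(n'x) dx = 0; and by product-to-sum, ∫_0^π sin(nx)cos(n'x) dx = ½∫_0^π [sin((n+n')x) + sin((n−n')x)] dx, which is 0 when n+n' is even and 2n/(n²−n'²) when n+n' is odd (it need not vanish on (0, π)).
  u² squared terms: (-3)²·∫cos(x)² dx = 9·π/2 = 9*π/2;  (-3)²·∫sin(x)² dx = 9·π/2 = 9*π/2.
  u² cross terms: 2·(-3)·(-3)·∫cos(x)·sin(x) dx = 18·(0) = 0.
  So ∫_0^π u² dx = 9*π/2 + 9*π/2 + 0 = 9*π.
  (u')² squared terms: (-3)²·∫cos(x)² dx = 9·π/2 = 9*π/2;  (3)²·∫sin(x)² dx = 9·π/2 = 9*π/2.
  (u')² cross terms: 2·(-3)·(3)·∫cos(x)·sin(x) dx = -18·(0) = 0.
  So ∫_0^π (u')² dx = 9*π/2 + 9*π/2 + 0 = 9*π.
||u||_{H^1}^2 = (9*π) + (9*π) = 18*π.


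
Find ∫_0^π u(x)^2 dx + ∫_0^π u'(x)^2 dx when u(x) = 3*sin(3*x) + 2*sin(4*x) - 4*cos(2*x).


||u||_{H^1(0,π)}^2 = -144 + 119*π

u'(x) = 8*sin(2*x) + 9*cos(3*x) + 8*cos(4*x).
Expand u² and (u')² and integrate term by term on (0, π), using: for integers n ≥ 1, ∫_0^π sin²(nx) dx = ∫_0^π cos²(nx) dx = π/2; for n ≠ n', ∫_0^π sin(nx)sin(n'x) dx = ∫_0^π cos(nx)cos(n'x) dx = 0; and by product-to-sum, ∫_0^π sin(nx)cos(n'x) dx = ½∫_0^π [sin((n+n')x) + sin((n−n')x)] dx, which is 0 when n+n' is even and 2n/(n²−n'²) when n+n' is odd (it need not vanish on (0, π)).
  u² squared terms: (-4)²·∫cos(2x)² dx = 16·π/2 = 8*π;  (2)²·∫sin(4x)² dx = 4·π/2 = 2*π;  (3)²·∫sin(3x)² dx = 9·π/2 = 9*π/2.
  u² cross terms: 2·(-4)·(2)·∫cos(2x)·sin(4x) dx = -16·(0) = 0;  2·(-4)·(3)·∫cos(2x)·sin(3x) dx = -24·(6/5) = -144/5;  2·(2)·(3)·∫sin(4x)·sin(3x) dx = 12·(0) = 0.
  So ∫_0^π u² dx = 8*π + 2*π + 9*π/2 + 0 − 144/5 + 0 = -144/5 + 29*π/2.
  (u')² squared terms: (8)²·∫cos(4x)² dx = 64·π/2 = 32*π;  (8)²·∫sin(2x)² dx = 64·π/2 = 32*π;  (9)²·∫cos(3x)² dx = 81·π/2 = 81*π/2.
  (u')² cross terms: 2·(8)·(8)·∫cos(4x)·sin(2x) dx = 128·(0) = 0;  2·(8)·(9)·∫cos(4x)·cos(3x) dx = 144·(0) = 0;  2·(8)·(9)·∫sin(2x)·cos(3x) dx = 144·(-4/5) = -576/5.
  So ∫_0^π (u')² dx = 32*π + 32*π + 81*π/2 + 0 + 0 − 576/5 = -576/5 + 209*π/2.
||u||_{H^1}^2 = (-144/5 + 29*π/2) + (-576/5 + 209*π/2) = -144 + 119*π.


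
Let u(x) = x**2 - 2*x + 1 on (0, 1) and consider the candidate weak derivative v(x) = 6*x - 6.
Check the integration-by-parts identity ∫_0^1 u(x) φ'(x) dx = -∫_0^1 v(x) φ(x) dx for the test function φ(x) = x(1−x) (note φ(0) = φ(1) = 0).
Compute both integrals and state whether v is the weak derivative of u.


LHS = 1/6, RHS = 1/2. No, v is not the weak derivative of u.

u(x) = x**2 - 2*x + 1, classical derivative u'(x) = 2*x - 2.
φ(x) = x(1−x), so φ'(x) = 1 - 2*x.
Note φ(0) = φ(1) = 0, so the boundary term u·φ vanishes.
LHS = ∫_0^1 u(x) φ'(x) dx = ∫_0^1 (-2*x^3 + 5*x^2 - 4*x + 1) dx. Term by term:
  ∫_0^1 -2*x^3 dx = -1/2;  ∫_0^1 5*x^2 dx = 5/3;  ∫_0^1 -4*x dx = -2;
  ∫_0^1 1 dx = 1.
Sum: -1/2 + 5/3 − 2 + 1 = 1/6.
So LHS = 1/6.
∫_0^1 v(x) φ(x) dx = ∫_0^1 (-6*x^3 + 12*x^2 - 6*x) dx. Term by term:
  ∫_0^1 -6*x^3 dx = -3/2;  ∫_0^1 12*x^2 dx = 4;  ∫_0^1 -6*x dx = -3.
Sum: -3/2 + 4 − 3 = -1/2.
So RHS = -∫_0^1 v(x) φ(x) dx = 1/2.
LHS − RHS = -1/3 ≠ 0, so the identity fails.
(For a valid weak derivative the identity must hold for EVERY test function, in particular this one. The failure shows v is NOT the weak derivative of u.)
Correct weak derivative would be u'(x) = 2*x - 2.


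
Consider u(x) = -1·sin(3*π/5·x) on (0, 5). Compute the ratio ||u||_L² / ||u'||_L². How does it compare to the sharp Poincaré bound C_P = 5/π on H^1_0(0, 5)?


||u||_L² / ||u'||_L² = 5/(3*π) < C_P = 5/π.

u(x) = -1·sin(3*π/5·x), so u'(x) = -3*π*cos(3*π*x/5)/5.
Writing u(x) = A·sin(kπx/L) with A = -1 and k = 3, use ∫_0^L sin²(kπx/L) dx = L/2 and ∫_0^L cos²(kπx/L) dx = L/2.
u² = 1·sin²(3*π/5·x) and (u')² = 9*π^2/25·cos²(3*π/5·x), and each of sin², cos² integrates to L/2 = 5/2 over (0, 5).
∫_0^5 u² dx = 5/2, so ||u||_L² = sqrt(10)/2.
∫_0^5 (u')² dx = 9*π^2/10, so ||u'||_L² = 3*sqrt(10)*π/10.
Ratio ||u||_L² / ||u'||_L² = 5/(3*π).
Sharp Poincaré constant on H^1_0(0, 5) is C_P = L/π = 5/π, achieved by sin(π/5·x).
This is the k = 3 harmonic; the ratio L/(kπ) is strictly less than C_P = L/π, consistent with the sharp inequality ||u||_L² ≤ C_P ||u'||_L².


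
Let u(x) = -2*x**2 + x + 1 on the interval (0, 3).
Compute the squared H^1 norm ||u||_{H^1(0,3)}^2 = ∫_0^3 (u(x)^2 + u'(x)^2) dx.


||u||_{H^1}^2 = 1047/5

The H^1 norm (squared) on an interval (0, L) is
  ||u||_{H^1}^2 = ∫_0^L u(x)^2 dx + ∫_0^L u'(x)^2 dx.
Compute u'(x) = 1 - 4*x.
Then u(x)^2 = 4*x**4 - 4*x**3 - 3*x**2 + 2*x + 1 and u'(x)^2 = 16*x**2 - 8*x + 1.
Integrate each monomial from 0 to 3 using ∫_0^3 c·x^n dx = c·3^(n+1)/(n+1):
  ∫_0^3 u(x)^2 dx = ∫_0^3 (4*x^4 - 4*x^3 - 3*x^2 + 2*x + 1) dx. Term by term:
    ∫_0^3 4*x^4 dx = 972/5;  ∫_0^3 -4*x^3 dx = -81;  ∫_0^3 -3*x^2 dx = -27;
    ∫_0^3 2*x dx = 9;  ∫_0^3 1 dx = 3.
  Sum: 972/5 − 81 − 27 + 9 + 3 = 492/5.
  ∫_0^3 u'(x)^2 dx = ∫_0^3 (16*x^2 - 8*x + 1) dx. Term by term:
    ∫_0^3 16*x^2 dx = 144;  ∫_0^3 -8*x dx = -36;  ∫_0^3 1 dx = 3.
  Sum: 144 − 36 + 3 = 111.
Adding: ||u||_{H^1}^2 = 492/5 + 111 = 1047/5.


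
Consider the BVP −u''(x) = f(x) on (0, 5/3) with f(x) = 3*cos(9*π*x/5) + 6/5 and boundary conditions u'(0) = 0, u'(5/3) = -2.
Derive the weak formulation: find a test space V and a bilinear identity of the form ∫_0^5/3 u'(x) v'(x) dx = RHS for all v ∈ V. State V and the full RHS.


V = H^1(0, 5/3) (v unrestricted at boundary; u is determined up to an additive constant); weak form: ∫_0^5/3 u'v' dx = ∫_0^5/3 (3*cos(9*π*x/5) + 6/5) v dx − 2·v(5/3) for all v ∈ V.

Multiply both sides by a test function v and integrate from 0 to 5/3:
  ∫_0^5/3 −u''(x) v(x) dx = ∫_0^5/3 f(x) v(x) dx.
Integrate the LHS by parts once:
  ∫_0^5/3 −u'' v dx = −[u'(x) v(x)]_0^5/3 + ∫_0^5/3 u'(x) v'(x) dx.
Thus ∫_0^5/3 u'(x) v'(x) dx = ∫_0^5/3 f(x) v(x) dx + [u'(x) v(x)]_0^5/3.
Choose V so that boundary terms are either known or forced to vanish.
u has inhomogeneous Neumann u'(0) = 0, u'(5/3) = -2. [u' v]_0^5/3 = (-2)·v(5/3) − (0)·v(0) = − 2·v(5/3). Take V = H^1(0, 5/3); boundary term becomes part of RHS.
Weak formulation: find u (satisfying any essential BC) such that ∫_0^5/3 u'(x) v'(x) dx = ∫_0^5/3 f v dx − 2·v(5/3) for all v ∈ V (Neumann data are natural BCs: they enter the RHS as boundary terms).
Substituting f(x) = 3*cos(9*π*x/5) + 6/5, the right-hand side is ∫_0^5/3 (3*cos(9*π*x/5) + 6/5) v dx − 2·v(5/3).
Compatibility check (pure Neumann): taking v ≡ 1 ∈ V gives 0 = ∫_0^5/3 f dx + (-2) − (0), i.e. ∫_0^5/3 f dx must equal u'(0) − u'(5/3) = 2. Indeed ∫_0^5/3 (3*cos(9*π*x/5) + 6/5) dx = 2, so the data are compatible. The solution is then unique only up to an additive constant (fix it e.g. by requiring ∫_0^5/3 u dx = 0).


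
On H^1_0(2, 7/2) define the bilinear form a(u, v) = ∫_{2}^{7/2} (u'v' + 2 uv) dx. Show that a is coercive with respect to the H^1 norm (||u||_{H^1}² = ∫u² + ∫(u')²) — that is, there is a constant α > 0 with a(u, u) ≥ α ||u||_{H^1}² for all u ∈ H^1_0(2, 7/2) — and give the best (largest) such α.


α = 1

Coercivity of a(·,·) on H^1_0(2, 7/2) means a(u, u) ≥ α ||u||_{H^1}² for every u ∈ H^1_0.
The interval has length L = 3/2, and Poincaré/coercivity depend only on L. Here a(u, u) = ∫(u')² + (2)·∫u².
Here c = 2 ≥ 1, so a(u,u) = ∫(u')² + c∫u² ≥ ∫(u')² + ∫u² = ||u||_{H^1}², i.e. α = 1 works. No larger α is possible: a(u,u) ≥ α||u||_{H^1}² means (1−α)∫(u')² ≥ (α−c)∫u², and for the modes u_n = sin(nπ(x−x₀)/L) (x₀ the left endpoint) one has ∫u_n²/∫(u_n')² = (L/(nπ))² → 0, so a(u_n,u_n)/||u_n||_{H^1}² → 1. Hence the optimal constant is α = 1.
Therefore α = 1.


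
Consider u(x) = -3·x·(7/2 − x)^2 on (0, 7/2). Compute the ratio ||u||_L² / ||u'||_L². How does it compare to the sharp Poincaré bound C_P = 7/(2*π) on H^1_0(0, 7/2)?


||u||_L² / ||u'||_L² = sqrt(14)/4 < C_P = 7/(2*π).

u(x) = -3·x·(7/2 − x)^2, so u'(x) = -9*x^2 + 42*x - 147/4.
u(x) = -3·x·(7/2 − x)^2 vanishes at x = 0 and x = 7/2, so u ∈ H^1_0(0, 7/2). Differentiate via the product rule and integrate the resulting polynomials term by term.
  ∫_0^7/2 u² dx = ∫_0^7/2 (9*x^6 - 126*x^5 + 1323*x^4/2 - 3087*x^3/2 + 21609*x^2/16) dx. Term by term:
    ∫_0^7/2 9*x^6 dx = 1058841/128;  ∫_0^7/2 -126*x^5 dx = -2470629/64;  ∫_0^7/2 1323*x^4/2 dx = 22235661/320;
    ∫_0^7/2 -3087*x^3/2 dx = -7411887/128;  ∫_0^7/2 21609*x^2/16 dx = 2470629/128.
  Sum: 1058841/128 − 2470629/64 + 22235661/320 − 7411887/128 + 2470629/128 = 352947/640.
  ∫_0^7/2 (u')² dx = ∫_0^7/2 (81*x^4 - 756*x^3 + 4851*x^2/2 - 3087*x + 21609/16) dx. Term by term:
    ∫_0^7/2 81*x^4 dx = 1361367/160;  ∫_0^7/2 -756*x^3 dx = -453789/16;  ∫_0^7/2 4851*x^2/2 dx = 554631/16;
    ∫_0^7/2 -3087*x dx = -151263/8;  ∫_0^7/2 21609/16 dx = 151263/32.
  Sum: 1361367/160 − 453789/16 + 554631/16 − 151263/8 + 151263/32 = 50421/80.
∫_0^7/2 u² dx = 352947/640, so ||u||_L² = 343*sqrt(30)/80.
∫_0^7/2 (u')² dx = 50421/80, so ||u'||_L² = 49*sqrt(105)/20.
Ratio ||u||_L² / ||u'||_L² = sqrt(14)/4.
Sharp Poincaré constant on H^1_0(0, 7/2) is C_P = L/π = 7/(2*π), achieved by sin(2*π/7·x).
A polynomial bump cannot attain the sharp Poincaré constant (only the first sine eigenfunction does), so the ratio is strictly less than C_P, consistent with ||u||_L² ≤ C_P ||u'||_L².


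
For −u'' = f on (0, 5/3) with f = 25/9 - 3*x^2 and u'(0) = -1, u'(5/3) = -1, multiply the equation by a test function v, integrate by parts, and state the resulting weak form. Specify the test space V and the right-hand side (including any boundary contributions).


V = H^1(0, 5/3) (v unrestricted at boundary; u is determined up to an additive constant); weak form: ∫_0^5/3 u'v' dx = ∫_0^5/3 (25/9 - 3*x^2) v dx − v(5/3) + v(0) for all v ∈ V.

Multiply both sides by a test function v and integrate from 0 to 5/3:
  ∫_0^5/3 −u''(x) v(x) dx = ∫_0^5/3 f(x) v(x) dx.
Integrate the LHS by parts once:
  ∫_0^5/3 −u'' v dx = −[u'(x) v(x)]_0^5/3 + ∫_0^5/3 u'(x) v'(x) dx.
Thus ∫_0^5/3 u'(x) v'(x) dx = ∫_0^5/3 f(x) v(x) dx + [u'(x) v(x)]_0^5/3.
Choose V so that boundary terms are either known or forced to vanish.
u has inhomogeneous Neumann u'(0) = -1, u'(5/3) = -1. [u' v]_0^5/3 = (-1)·v(5/3) − (-1)·v(0) = − v(5/3) + v(0). Take V = H^1(0, 5/3); boundary term becomes part of RHS.
Weak formulation: find u (satisfying any essential BC) such that ∫_0^5/3 u'(x) v'(x) dx = ∫_0^5/3 f v dx − v(5/3) + v(0) for all v ∈ V (Neumann data are natural BCs: they enter the RHS as boundary terms).
Substituting f(x) = 25/9 - 3*x^2, the right-hand side is ∫_0^5/3 (25/9 - 3*x^2) v dx − v(5/3) + v(0).
Compatibility check (pure Neumann): taking v ≡ 1 ∈ V gives 0 = ∫_0^5/3 f dx + (-1) − (-1), i.e. ∫_0^5/3 f dx must equal u'(0) − u'(5/3) = 0. Indeed ∫_0^5/3 (25/9 - 3*x^2) dx = 0, so the data are compatible. The solution is then unique only up to an additive constant (fix it e.g. by requiring ∫_0^5/3 u dx = 0).


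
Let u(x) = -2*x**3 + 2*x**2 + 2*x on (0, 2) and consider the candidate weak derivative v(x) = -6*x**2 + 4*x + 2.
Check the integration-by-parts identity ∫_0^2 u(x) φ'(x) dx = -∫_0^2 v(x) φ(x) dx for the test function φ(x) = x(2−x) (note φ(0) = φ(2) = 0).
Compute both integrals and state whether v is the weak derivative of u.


LHS = 8/5, RHS = 8/5. Yes, v = u' weakly.

u(x) = -2*x**3 + 2*x**2 + 2*x, classical derivative u'(x) = -6*x**2 + 4*x + 2.
φ(x) = x(2−x), so φ'(x) = 2 - 2*x.
Note φ(0) = φ(2) = 0, so the boundary term u·φ vanishes.
LHS = ∫_0^2 u(x) φ'(x) dx = ∫_0^2 (4*x^4 - 8*x^3 + 4*x) dx. Term by term:
  ∫_0^2 4*x^4 dx = 128/5;  ∫_0^2 -8*x^3 dx = -32;  ∫_0^2 4*x dx = 8.
Sum: 128/5 − 32 + 8 = 8/5.
So LHS = 8/5.
∫_0^2 v(x) φ(x) dx = ∫_0^2 (6*x^4 - 16*x^3 + 6*x^2 + 4*x) dx. Term by term:
  ∫_0^2 6*x^4 dx = 192/5;  ∫_0^2 -16*x^3 dx = -64;  ∫_0^2 6*x^2 dx = 16;
  ∫_0^2 4*x dx = 8.
Sum: 192/5 − 64 + 16 + 8 = -8/5.
So RHS = -∫_0^2 v(x) φ(x) dx = 8/5.
LHS = RHS, so the identity holds for this test φ.
Moreover u is smooth here and v(x) = u'(x) = -6*x**2 + 4*x + 2 pointwise, so the identity holds for every test function. Hence v is the weak derivative of u.


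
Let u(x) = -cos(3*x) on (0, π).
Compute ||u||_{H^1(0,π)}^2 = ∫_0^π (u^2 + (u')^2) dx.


||u||_{H^1(0,π)}^2 = 5*π

u'(x) = 3*sin(3*x).
Expand u² and (u')² and integrate term by term on (0, π), using: for integers n ≥ 1, ∫_0^π sin²(nx) dx = ∫_0^π cos²(nx) dx = π/2; for n ≠ n', ∫_0^π sin(nx)sin(n'x) dx = ∫_0^π cos(nx)cos(n'x) dx = 0; and by product-to-sum, ∫_0^π sin(nx)cos(n'x) dx = ½∫_0^π [sin((n+n')x) + sin((n−n')x)] dx, which is 0 when n+n' is even and 2n/(n²−n'²) when n+n' is odd (it need not vanish on (0, π)).
  u² squared terms: (-1)²·∫cos(3x)² dx = 1·π/2 = π/2.
  So ∫_0^π u² dx = π/2.
  (u')² squared terms: (3)²·∫sin(3x)² dx = 9·π/2 = 9*π/2.
  So ∫_0^π (u')² dx = 9*π/2.
||u||_{H^1}^2 = (π/2) + (9*π/2) = 5*π.


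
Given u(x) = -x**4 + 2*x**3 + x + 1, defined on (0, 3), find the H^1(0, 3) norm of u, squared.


||u||_{H^1}^2 = 68451/70

The H^1 norm (squared) on an interval (0, L) is
  ||u||_{H^1}^2 = ∫_0^L u(x)^2 dx + ∫_0^L u'(x)^2 dx.
Compute u'(x) = -4*x**3 + 6*x**2 + 1.
Then u(x)^2 = x**8 - 4*x**7 + 4*x**6 - 2*x**5 + 2*x**4 + 4*x**3 + x**2 + 2*x + 1 and u'(x)^2 = 16*x**6 - 48*x**5 + 36*x**4 - 8*x**3 + 12*x**2 + 1.
Integrate each monomial from 0 to 3 using ∫_0^3 c·x^n dx = c·3^(n+1)/(n+1):
  ∫_0^3 u(x)^2 dx = ∫_0^3 (x^8 - 4*x^7 + 4*x^6 - 2*x^5 + 2*x^4 + 4*x^3 + x^2 + 2*x + 1) dx. Term by term:
    ∫_0^3 x^8 dx = 2187;  ∫_0^3 -4*x^7 dx = -6561/2;  ∫_0^3 4*x^6 dx = 8748/7;
    ∫_0^3 -2*x^5 dx = -243;  ∫_0^3 2*x^4 dx = 486/5;  ∫_0^3 4*x^3 dx = 81;
    ∫_0^3 x^2 dx = 9;  ∫_0^3 2*x dx = 9;  ∫_0^3 1 dx = 3.
  Sum: 2187 − 6561/2 + 8748/7 − 243 + 486/5 + 81 + 9 + 9 + 3 = 7869/70.
  ∫_0^3 u'(x)^2 dx = ∫_0^3 (16*x^6 - 48*x^5 + 36*x^4 - 8*x^3 + 12*x^2 + 1) dx. Term by term:
    ∫_0^3 16*x^6 dx = 34992/7;  ∫_0^3 -48*x^5 dx = -5832;  ∫_0^3 36*x^4 dx = 8748/5;
    ∫_0^3 -8*x^3 dx = -162;  ∫_0^3 12*x^2 dx = 108;  ∫_0^3 1 dx = 3.
  Sum: 34992/7 − 5832 + 8748/5 − 162 + 108 + 3 = 30291/35.
Adding: ||u||_{H^1}^2 = 7869/70 + 30291/35 = 68451/70.


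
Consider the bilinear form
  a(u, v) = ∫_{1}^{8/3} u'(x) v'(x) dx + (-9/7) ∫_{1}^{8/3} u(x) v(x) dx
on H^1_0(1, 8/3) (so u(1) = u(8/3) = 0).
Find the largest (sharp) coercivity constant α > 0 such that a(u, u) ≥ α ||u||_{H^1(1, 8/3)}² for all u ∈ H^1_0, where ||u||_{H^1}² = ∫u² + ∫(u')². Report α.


α = 9*(-25 + 7*π^2)/(7*(25 + 9*π^2))

Coercivity of a(·,·) on H^1_0(1, 8/3) means a(u, u) ≥ α ||u||_{H^1}² for every u ∈ H^1_0.
The interval has length L = 5/3, and Poincaré/coercivity depend only on L. Here a(u, u) = ∫(u')² + (-9/7)·∫u².
Here c = -9/7 < 0 with |c| < (π/L)² = 9*π^2/25, so coercivity still holds. The condition a(u,u) ≥ α||u||_{H^1}² reads (1−α)∫(u')² ≥ (α−c)∫u². Any admissible α is ≤ 1 (rapidly oscillating u have ∫u²/∫(u')² → 0), and α = 1 would force 0 ≥ (1−c)∫u², impossible since c < 1; so 1−α > 0. By the sharp Poincaré inequality on H^1_0 of an interval of length L, ∫(u')² ≥ (π/L)²∫u² with equality for the first sine mode sin(π(x−x₀)/L) (x₀ the left endpoint), so the inequality holds for all u iff (1−α)(π/L)² ≥ α − c, i.e. α ≤ ((π/L)² + c)/((π/L)² + 1) = (1 + c(L/π)²)/(1 + (L/π)²). (Direct route, valid since c ≤ 0: Poincaré gives c∫u² ≥ c(L/π)²∫(u')², so a(u,u) ≥ (1 + c(L/π)²)∫(u')², while ||u||_{H^1}² ≤ (1 + (L/π)²)∫(u')²; dividing yields the same α.) With (π/L)² = 9*π^2/25 and c = -9/7, the largest admissible constant is α = ((π/L)² + c)/((π/L)² + 1).
Simplifying, α = 9*(-25 + 7*π^2)/(7*(25 + 9*π^2)).


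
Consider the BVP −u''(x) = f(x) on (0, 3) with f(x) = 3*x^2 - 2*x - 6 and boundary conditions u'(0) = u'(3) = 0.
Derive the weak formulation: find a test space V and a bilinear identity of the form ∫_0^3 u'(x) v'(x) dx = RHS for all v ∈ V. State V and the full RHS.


V = H^1(0, 3) (no boundary constraint on v; u is determined up to an additive constant); weak form: ∫_0^3 u'v' dx = ∫_0^3 (3*x^2 - 2*x - 6) v dx for all v ∈ V.

Multiply both sides by a test function v and integrate from 0 to 3:
  ∫_0^3 −u''(x) v(x) dx = ∫_0^3 f(x) v(x) dx.
Integrate the LHS by parts once:
  ∫_0^3 −u'' v dx = −[u'(x) v(x)]_0^3 + ∫_0^3 u'(x) v'(x) dx.
Thus ∫_0^3 u'(x) v'(x) dx = ∫_0^3 f(x) v(x) dx + [u'(x) v(x)]_0^3.
Choose V so that boundary terms are either known or forced to vanish.
u has homogeneous Neumann: u'(0) = u'(3) = 0. So [u' v]_0^3 = 0·v(3) − 0·v(0) = 0 for any v; take V = H^1(0, 3).
Weak formulation: find u (satisfying any essential BC) such that ∫_0^3 u'(x) v'(x) dx = ∫_0^3 f v dx for all v ∈ V (homogeneous Neumann, so boundary terms vanish).
Substituting f(x) = 3*x^2 - 2*x - 6, the right-hand side is ∫_0^3 (3*x^2 - 2*x - 6) v dx.
Compatibility check (pure Neumann): taking v ≡ 1 ∈ V gives 0 = ∫_0^3 f dx + (0) − (0), i.e. ∫_0^3 f dx must equal u'(0) − u'(3) = 0. Indeed ∫_0^3 (3*x^2 - 2*x - 6) dx = 0, so the data are compatible. The solution is then unique only up to an additive constant (fix it e.g. by requiring ∫_0^3 u dx = 0).


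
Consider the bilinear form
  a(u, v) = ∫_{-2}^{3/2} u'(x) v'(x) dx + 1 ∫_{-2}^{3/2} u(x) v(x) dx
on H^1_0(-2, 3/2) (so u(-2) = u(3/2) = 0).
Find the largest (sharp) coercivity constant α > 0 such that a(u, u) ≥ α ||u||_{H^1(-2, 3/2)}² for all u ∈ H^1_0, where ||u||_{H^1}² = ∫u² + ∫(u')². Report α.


α = 1

Coercivity of a(·,·) on H^1_0(-2, 3/2) means a(u, u) ≥ α ||u||_{H^1}² for every u ∈ H^1_0.
The interval has length L = 7/2, and Poincaré/coercivity depend only on L. Here a(u, u) = ∫(u')² + (1)·∫u².
Here c = 1 ≥ 1, so a(u,u) = ∫(u')² + c∫u² ≥ ∫(u')² + ∫u² = ||u||_{H^1}², i.e. α = 1 works. No larger α is possible: a(u,u) ≥ α||u||_{H^1}² means (1−α)∫(u')² ≥ (α−c)∫u², and for the modes u_n = sin(nπ(x−x₀)/L) (x₀ the left endpoint) one has ∫u_n²/∫(u_n')² = (L/(nπ))² → 0, so a(u_n,u_n)/||u_n||_{H^1}² → 1. Hence the optimal constant is α = 1.
Therefore α = 1.


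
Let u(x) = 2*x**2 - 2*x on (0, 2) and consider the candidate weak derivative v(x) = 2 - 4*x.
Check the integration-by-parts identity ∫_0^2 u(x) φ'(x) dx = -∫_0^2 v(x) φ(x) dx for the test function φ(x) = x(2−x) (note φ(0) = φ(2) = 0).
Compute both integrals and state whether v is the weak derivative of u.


LHS = -8/3, RHS = 8/3. No, v is not the weak derivative of u.

u(x) = 2*x**2 - 2*x, classical derivative u'(x) = 4*x - 2.
φ(x) = x(2−x), so φ'(x) = 2 - 2*x.
Note φ(0) = φ(2) = 0, so the boundary term u·φ vanishes.
LHS = ∫_0^2 u(x) φ'(x) dx = ∫_0^2 (-4*x^3 + 8*x^2 - 4*x) dx. Term by term:
  ∫_0^2 -4*x^3 dx = -16;  ∫_0^2 8*x^2 dx = 64/3;  ∫_0^2 -4*x dx = -8.
Sum: -16 + 64/3 − 8 = -8/3.
So LHS = -8/3.
∫_0^2 v(x) φ(x) dx = ∫_0^2 (4*x^3 - 10*x^2 + 4*x) dx. Term by term:
  ∫_0^2 4*x^3 dx = 16;  ∫_0^2 -10*x^2 dx = -80/3;  ∫_0^2 4*x dx = 8.
Sum: 16 − 80/3 + 8 = -8/3.
So RHS = -∫_0^2 v(x) φ(x) dx = 8/3.
LHS − RHS = -16/3 ≠ 0, so the identity fails.
(For a valid weak derivative the identity must hold for EVERY test function, in particular this one. The failure shows v is NOT the weak derivative of u.)
Correct weak derivative would be u'(x) = 4*x - 2.


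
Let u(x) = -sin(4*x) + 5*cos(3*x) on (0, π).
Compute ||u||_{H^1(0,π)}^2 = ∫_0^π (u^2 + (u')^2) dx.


||u||_{H^1(0,π)}^2 = -800/7 + 267*π/2

u'(x) = -15*sin(3*x) - 4*cos(4*x).
Expand u² and (u')² and integrate term by term on (0, π), using: for integers n ≥ 1, ∫_0^π sin²(nx) dx = ∫_0^π cos²(nx) dx = π/2; for n ≠ n', ∫_0^π sin(nx)sin(n'x) dx = ∫_0^π cos(nx)cos(n'x) dx = 0; and by product-to-sum, ∫_0^π sin(nx)cos(n'x) dx = ½∫_0^π [sin((n+n')x) + sin((n−n')x)] dx, which is 0 when n+n' is even and 2n/(n²−n'²) when n+n' is odd (it need not vanish on (0, π)).
  u² squared terms: (-1)²·∫sin(4x)² dx = 1·π/2 = π/2;  (5)²·∫cos(3x)² dx = 25·π/2 = 25*π/2.
  u² cross terms: 2·(-1)·(5)·∫sin(4x)·cos(3x) dx = -10·(8/7) = -80/7.
  So ∫_0^π u² dx = π/2 + 25*π/2 − 80/7 = -80/7 + 13*π.
  (u')² squared terms: (-15)²·∫sin(3x)² dx = 225·π/2 = 225*π/2;  (-4)²·∫cos(4x)² dx = 16·π/2 = 8*π.
  (u')² cross terms: 2·(-15)·(-4)·∫sin(3x)·cos(4x) dx = 120·(-6/7) = -720/7.
  So ∫_0^π (u')² dx = 225*π/2 + 8*π − 720/7 = -720/7 + 241*π/2.
||u||_{H^1}^2 = (-80/7 + 13*π) + (-720/7 + 241*π/2) = -800/7 + 267*π/2.
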